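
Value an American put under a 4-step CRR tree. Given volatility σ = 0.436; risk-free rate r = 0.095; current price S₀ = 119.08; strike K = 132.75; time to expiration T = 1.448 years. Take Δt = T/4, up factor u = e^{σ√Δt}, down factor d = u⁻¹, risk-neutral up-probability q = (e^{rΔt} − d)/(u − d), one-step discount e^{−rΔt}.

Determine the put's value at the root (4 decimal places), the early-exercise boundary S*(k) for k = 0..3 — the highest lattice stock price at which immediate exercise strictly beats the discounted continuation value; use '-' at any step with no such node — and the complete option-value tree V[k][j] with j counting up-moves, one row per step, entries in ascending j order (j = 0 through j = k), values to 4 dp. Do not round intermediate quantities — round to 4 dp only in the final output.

params: Δt=0.36200 u=1.29995 d=0.76926 q=0.50072 e^(-rΔt)=0.96619
t_4 payoffs: 91.0503 62.2830 13.6700 0.0000 0.0000
t_3: node(3,0) S=54.2075 payoff=78.5425 vs cont=74.0549 → 78.5425 [stop]  node(3,1) S=91.6035 payoff=41.1465 vs cont=36.6588 → 41.1465 [stop]  node(3,2) S=154.7980 payoff=0.0000 vs cont=6.5944 → 6.5944 [wait]  node(3,3) S=261.5885 payoff=0.0000 vs cont=0.0000 → 0.0000 [wait]  ⇒ S*(3)=91.6035
t_2: node(2,0) S=70.4670 payoff=62.2830 vs cont=57.7954 → 62.2830 [stop]  node(2,1) S=119.0800 payoff=13.6700 vs cont=23.0394 → 23.0394 [wait]  node(2,2) S=201.2297 payoff=0.0000 vs cont=3.1811 → 3.1811 [wait]  ⇒ S*(2)=70.4670
t_1: node(1,0) S=91.6035 payoff=41.1465 vs cont=41.1917 → 41.1917 [wait]  node(1,1) S=154.7980 payoff=0.0000 vs cont=12.6532 → 12.6532 [wait]  ⇒ S*(1)=-
t_0: node(0,0) S=119.0800 payoff=13.6700 vs cont=25.9924 → 25.9924 [wait]  ⇒ S*(0)=-

price = 25.9924
boundary = - - 70.4670 91.6035
tree:
25.9924
41.1917 12.6532
62.2830 23.0394 3.1811
78.5425 41.1465 6.5944 0.0000
91.0503 62.2830 13.6700 0.0000 0.0000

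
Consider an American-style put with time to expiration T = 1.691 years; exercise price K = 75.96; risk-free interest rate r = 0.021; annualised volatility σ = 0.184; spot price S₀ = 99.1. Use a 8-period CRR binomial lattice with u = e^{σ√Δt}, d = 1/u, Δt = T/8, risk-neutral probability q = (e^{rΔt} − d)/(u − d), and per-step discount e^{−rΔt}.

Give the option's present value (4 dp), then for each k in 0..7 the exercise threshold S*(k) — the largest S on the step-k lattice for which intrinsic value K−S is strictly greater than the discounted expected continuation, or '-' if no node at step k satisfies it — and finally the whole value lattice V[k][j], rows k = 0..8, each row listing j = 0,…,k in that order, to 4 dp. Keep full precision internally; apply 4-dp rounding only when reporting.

Δt=0.21138, u=1.08828, d=0.91888, q=0.50513, disc=e^(-rΔt)=0.99557
k=8 terminal: V=max(K-S,0) → 25.5913 16.3061 5.3092 0.0000 0.0000 0.0000 0.0000 0.0000 0.0000
k=7: j=0 S=54.8150 intr=21.1450 cont=20.8085 V=21.1450[EX]; j=1 S=64.9199 intr=11.0401 cont=10.7037 V=11.0401[EX]; j=2 S=76.8876 intr=0.0000 cont=2.6157 V=2.6157[hold]; j=3 S=91.0614 intr=0.0000 cont=0.0000 V=0.0000[hold]; j=4 S=107.8482 intr=0.0000 cont=0.0000 V=0.0000[hold]; j=5 S=127.7295 intr=0.0000 cont=0.0000 V=0.0000[hold]; j=6 S=151.2758 intr=0.0000 cont=0.0000 V=0.0000[hold]; j=7 S=179.1627 intr=0.0000 cont=0.0000 V=0.0000[hold]  S*(7)=64.9199
k=6: j=0 S=59.6539 intr=16.3061 cont=15.9697 V=16.3061[EX]; j=1 S=70.6508 intr=5.3092 cont=6.7547 V=6.7547[hold]; j=2 S=83.6749 intr=0.0000 cont=1.2887 V=1.2887[hold]; j=3 S=99.1000 intr=0.0000 cont=0.0000 V=0.0000[hold]; j=4 S=117.3686 intr=0.0000 cont=0.0000 V=0.0000[hold]; j=5 S=139.0049 intr=0.0000 cont=0.0000 V=0.0000[hold]; j=6 S=164.6298 intr=0.0000 cont=0.0000 V=0.0000[hold]  S*(6)=59.6539
k=5: j=0 S=64.9199 intr=11.0401 cont=11.4306 V=11.4306[hold]; j=1 S=76.8876 intr=0.0000 cont=3.9760 V=3.9760[hold]; j=2 S=91.0614 intr=0.0000 cont=0.6349 V=0.6349[hold]; j=3 S=107.8482 intr=0.0000 cont=0.0000 V=0.0000[hold]; j=4 S=127.7295 intr=0.0000 cont=0.0000 V=0.0000[hold]; j=5 S=151.2758 intr=0.0000 cont=0.0000 V=0.0000[hold]  S*(5)=-
k=4: j=0 S=70.6508 intr=5.3092 cont=7.6311 V=7.6311[hold]; j=1 S=83.6749 intr=0.0000 cont=2.2782 V=2.2782[hold]; j=2 S=99.1000 intr=0.0000 cont=0.3128 V=0.3128[hold]; j=3 S=117.3686 intr=0.0000 cont=0.0000 V=0.0000[hold]; j=4 S=139.0049 intr=0.0000 cont=0.0000 V=0.0000[hold]  S*(4)=-
k=3: j=0 S=76.8876 intr=0.0000 cont=4.9054 V=4.9054[hold]; j=1 S=91.0614 intr=0.0000 cont=1.2797 V=1.2797[hold]; j=2 S=107.8482 intr=0.0000 cont=0.1541 V=0.1541[hold]; j=3 S=127.7295 intr=0.0000 cont=0.0000 V=0.0000[hold]  S*(3)=-
k=2: j=0 S=83.6749 intr=0.0000 cont=3.0604 V=3.0604[hold]; j=1 S=99.1000 intr=0.0000 cont=0.7080 V=0.7080[hold]; j=2 S=117.3686 intr=0.0000 cont=0.0759 V=0.0759[hold]  S*(2)=-
k=1: j=0 S=91.0614 intr=0.0000 cont=1.8638 V=1.8638[hold]; j=1 S=107.8482 intr=0.0000 cont=0.3870 V=0.3870[hold]  S*(1)=-
k=0: j=0 S=99.1000 intr=0.0000 cont=1.1129 V=1.1129[hold]  S*(0)=-

price = 1.1129
boundary = - - - - - - 59.6539 64.9199
tree:
1.1129
1.8638 0.3870
3.0604 0.7080 0.0759
4.9054 1.2797 0.1541 0.0000
7.6311 2.2782 0.3128 0.0000 0.0000
11.4306 3.9760 0.6349 0.0000 0.0000 0.0000
16.3061 6.7547 1.2887 0.0000 0.0000 0.0000 0.0000
21.1450 11.0401 2.6157 0.0000 0.0000 0.0000 0.0000 0.0000
25.5913 16.3061 5.3092 0.0000 0.0000 0.0000 0.0000 0.0000 0.0000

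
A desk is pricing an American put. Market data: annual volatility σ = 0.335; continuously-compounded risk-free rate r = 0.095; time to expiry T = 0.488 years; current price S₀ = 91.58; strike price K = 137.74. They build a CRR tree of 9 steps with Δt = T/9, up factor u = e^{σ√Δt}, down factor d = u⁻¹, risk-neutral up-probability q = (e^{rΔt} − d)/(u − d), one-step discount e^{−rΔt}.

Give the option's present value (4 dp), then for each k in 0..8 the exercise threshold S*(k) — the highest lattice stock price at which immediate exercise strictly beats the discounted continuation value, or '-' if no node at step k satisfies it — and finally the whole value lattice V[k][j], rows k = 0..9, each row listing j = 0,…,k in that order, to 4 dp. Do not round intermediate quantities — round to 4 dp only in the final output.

price = 46.1600
boundary = 91.5800 99.0099 107.0426 99.0099 107.0426 99.0099 107.0426 115.7270 125.1159
tree:
46.1600
53.0323 38.7301
59.3890 46.1600 30.6974
65.2686 53.0323 38.7301 22.5607
70.7070 59.3890 46.1600 30.6974 15.0810
75.7373 65.2686 53.0323 38.7301 22.0525 8.6297
80.3901 70.7070 59.3890 46.1600 30.6974 14.0865 3.5482
84.6938 75.7373 65.2686 53.0323 38.7301 22.0130 6.7206 0.5792
88.6745 80.3901 70.7070 59.3890 46.1600 30.6974 12.6241 1.1969 0.0000
92.3564 84.6938 75.7373 65.2686 53.0323 38.7301 22.0130 2.4734 0.0000 0.0000

Δt=0.05422, u=1.08113, d=0.92496, q=0.51358, disc=e^(-rΔt)=0.99486
k=9 terminal: V=max(K-S,0) → 92.3564 84.6938 75.7373 65.2686 53.0323 38.7301 22.0130 2.4734 0.0000 0.0000
k=8: j=0 S=49.0655 intr=88.6745 cont=87.9668 V=88.6745[EX]; j=1 S=57.3499 intr=80.3901 cont=79.6824 V=80.3901[EX]; j=2 S=67.0330 intr=70.7070 cont=69.9993 V=70.7070[EX]; j=3 S=78.3510 intr=59.3890 cont=58.6813 V=59.3890[EX]; j=4 S=91.5800 intr=46.1600 cont=45.4523 V=46.1600[EX]; j=5 S=107.0426 intr=30.6974 cont=29.9897 V=30.6974[EX]; j=6 S=125.1159 intr=12.6241 cont=11.9164 V=12.6241[EX]; j=7 S=146.2408 intr=0.0000 cont=1.1969 V=1.1969[hold]; j=8 S=170.9325 intr=0.0000 cont=0.0000 V=0.0000[hold]  S*(8)=125.1159
k=7: j=0 S=53.0462 intr=84.6938 cont=83.9861 V=84.6938[EX]; j=1 S=62.0027 intr=75.7373 cont=75.0296 V=75.7373[EX]; j=2 S=72.4714 intr=65.2686 cont=64.5609 V=65.2686[EX]; j=3 S=84.7077 intr=53.0323 cont=52.3247 V=53.0323[EX]; j=4 S=99.0099 intr=38.7301 cont=38.0224 V=38.7301[EX]; j=5 S=115.7270 intr=22.0130 cont=21.3053 V=22.0130[EX]; j=6 S=135.2666 intr=2.4734 cont=6.7206 V=6.7206[hold]; j=7 S=158.1054 intr=0.0000 cont=0.5792 V=0.5792[hold]  S*(7)=115.7270
k=6: j=0 S=57.3499 intr=80.3901 cont=79.6824 V=80.3901[EX]; j=1 S=67.0330 intr=70.7070 cont=69.9993 V=70.7070[EX]; j=2 S=78.3510 intr=59.3890 cont=58.6813 V=59.3890[EX]; j=3 S=91.5800 intr=46.1600 cont=45.4523 V=46.1600[EX]; j=4 S=107.0426 intr=30.6974 cont=29.9897 V=30.6974[EX]; j=5 S=125.1159 intr=12.6241 cont=14.0865 V=14.0865[hold]; j=6 S=146.2408 intr=0.0000 cont=3.5482 V=3.5482[hold]  S*(6)=107.0426
k=5: j=0 S=62.0027 intr=75.7373 cont=75.0296 V=75.7373[EX]; j=1 S=72.4714 intr=65.2686 cont=64.5609 V=65.2686[EX]; j=2 S=84.7077 intr=53.0323 cont=52.3247 V=53.0323[EX]; j=3 S=99.0099 intr=38.7301 cont=38.0224 V=38.7301[EX]; j=4 S=115.7270 intr=22.0130 cont=22.0525 V=22.0525[hold]; j=5 S=135.2666 intr=2.4734 cont=8.6297 V=8.6297[hold]  S*(5)=99.0099
k=4: j=0 S=67.0330 intr=70.7070 cont=69.9993 V=70.7070[EX]; j=1 S=78.3510 intr=59.3890 cont=58.6813 V=59.3890[EX]; j=2 S=91.5800 intr=46.1600 cont=45.4523 V=46.1600[EX]; j=3 S=107.0426 intr=30.6974 cont=30.0099 V=30.6974[EX]; j=4 S=125.1159 intr=12.6241 cont=15.0810 V=15.0810[hold]  S*(4)=107.0426
k=3: j=0 S=72.4714 intr=65.2686 cont=64.5609 V=65.2686[EX]; j=1 S=84.7077 intr=53.0323 cont=52.3247 V=53.0323[EX]; j=2 S=99.0099 intr=38.7301 cont=38.0224 V=38.7301[EX]; j=3 S=115.7270 intr=22.0130 cont=22.5607 V=22.5607[hold]  S*(3)=99.0099
k=2: j=0 S=78.3510 intr=59.3890 cont=58.6813 V=59.3890[EX]; j=1 S=91.5800 intr=46.1600 cont=45.4523 V=46.1600[EX]; j=2 S=107.0426 intr=30.6974 cont=30.2695 V=30.6974[EX]  S*(2)=107.0426
k=1: j=0 S=84.7077 intr=53.0323 cont=52.3247 V=53.0323[EX]; j=1 S=99.0099 intr=38.7301 cont=38.0224 V=38.7301[EX]  S*(1)=99.0099
k=0: j=0 S=91.5800 intr=46.1600 cont=45.4523 V=46.1600[EX]  S*(0)=91.5800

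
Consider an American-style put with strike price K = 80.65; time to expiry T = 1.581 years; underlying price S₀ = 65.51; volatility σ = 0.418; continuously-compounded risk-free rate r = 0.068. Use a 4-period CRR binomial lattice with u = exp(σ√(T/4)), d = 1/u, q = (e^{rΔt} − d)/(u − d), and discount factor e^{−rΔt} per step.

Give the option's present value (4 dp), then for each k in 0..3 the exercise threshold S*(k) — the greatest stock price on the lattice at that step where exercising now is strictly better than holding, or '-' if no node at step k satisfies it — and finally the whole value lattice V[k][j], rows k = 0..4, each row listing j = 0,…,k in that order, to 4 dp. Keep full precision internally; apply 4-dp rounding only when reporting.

price = 20.4374
boundary = - 50.3708 38.7302 50.3708
tree:
20.4374
30.2792 11.1708
41.9198 18.7373 3.7918
50.8703 30.2792 7.5768 0.0000
57.7523 41.9198 15.1400 0.0000 0.0000

Δt=0.39525  u=1.30056  d=0.76890  q=0.48592  discount=0.97348
step 4 (expiry): payoffs max(K−S,0) = 57.7523 41.9198 15.1400 0.0000 0.0000
step 3: (k=3,j=0): S=29.7797, (K−S)⁺=50.8703, hold=48.7315 ⇒ V=50.8703 exercise | (k=3,j=1): S=50.3708, (K−S)⁺=30.2792, hold=28.1405 ⇒ V=30.2792 exercise | (k=3,j=2): S=85.1994, (K−S)⁺=0.0000, hold=7.5768 ⇒ V=7.5768 continue | (k=3,j=3): S=144.1103, (K−S)⁺=0.0000, hold=0.0000 ⇒ V=0.0000 continue  boundary S*=50.3708
step 2: (k=2,j=0): S=38.7302, (K−S)⁺=41.9198, hold=39.7811 ⇒ V=41.9198 exercise | (k=2,j=1): S=65.5100, (K−S)⁺=15.1400, hold=18.7373 ⇒ V=18.7373 continue | (k=2,j=2): S=110.8067, (K−S)⁺=0.0000, hold=3.7918 ⇒ V=3.7918 continue  boundary S*=38.7302
step 1: (k=1,j=0): S=50.3708, (K−S)⁺=30.2792, hold=29.8421 ⇒ V=30.2792 exercise | (k=1,j=1): S=85.1994, (K−S)⁺=0.0000, hold=11.1708 ⇒ V=11.1708 continue  boundary S*=50.3708
step 0: (k=0,j=0): S=65.5100, (K−S)⁺=15.1400, hold=20.4374 ⇒ V=20.4374 continue  boundary S*=-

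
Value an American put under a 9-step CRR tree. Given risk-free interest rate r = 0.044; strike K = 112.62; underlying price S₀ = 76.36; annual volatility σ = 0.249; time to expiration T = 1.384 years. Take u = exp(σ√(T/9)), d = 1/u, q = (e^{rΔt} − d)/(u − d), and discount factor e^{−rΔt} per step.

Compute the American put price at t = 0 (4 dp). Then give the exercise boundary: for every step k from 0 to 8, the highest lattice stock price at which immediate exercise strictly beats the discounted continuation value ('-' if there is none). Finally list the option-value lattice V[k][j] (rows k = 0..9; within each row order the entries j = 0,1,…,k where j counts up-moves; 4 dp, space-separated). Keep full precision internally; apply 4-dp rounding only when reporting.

price = 36.2600
boundary = 76.3600 84.1923 76.3600 84.1923 76.3600 84.1923 76.3600 84.1923 92.8279
tree:
36.2600
43.3636 28.4277
49.8065 36.2600 21.1011
55.6499 43.3636 28.4277 14.3515
60.9497 49.8065 36.2600 20.5906 8.5556
65.7565 55.6499 43.3636 28.4277 13.3443 4.0743
70.1162 60.9497 49.8065 36.2600 19.9896 7.1452 1.1818
74.0702 65.7565 55.6499 43.3636 28.4277 12.1586 2.4297 0.0000
77.6565 70.1162 60.9497 49.8065 36.2600 19.7921 4.9955 0.0000 0.0000
80.9091 74.0702 65.7565 55.6499 43.3636 28.4277 10.2707 0.0000 0.0000 0.0000

Δt=0.15378, u=1.10257, d=0.90697, q=0.51032, disc=e^(-rΔt)=0.99326
k=9 terminal: V=max(K-S,0) → 80.9091 74.0702 65.7565 55.6499 43.3636 28.4277 10.2707 0.0000 0.0000 0.0000
k=8: j=0 S=34.9635 intr=77.6565 cont=76.8970 V=77.6565[EX]; j=1 S=42.5038 intr=70.1162 cont=69.3567 V=70.1162[EX]; j=2 S=51.6703 intr=60.9497 cont=60.1903 V=60.9497[EX]; j=3 S=62.8135 intr=49.8065 cont=49.0470 V=49.8065[EX]; j=4 S=76.3600 intr=36.2600 cont=35.5006 V=36.2600[EX]; j=5 S=92.8279 intr=19.7921 cont=19.0327 V=19.7921[EX]; j=6 S=112.8473 intr=0.0000 cont=4.9955 V=4.9955[hold]; j=7 S=137.1841 intr=0.0000 cont=0.0000 V=0.0000[hold]; j=8 S=166.7694 intr=0.0000 cont=0.0000 V=0.0000[hold]  S*(8)=92.8279
k=7: j=0 S=38.5498 intr=74.0702 cont=73.3108 V=74.0702[EX]; j=1 S=46.8635 intr=65.7565 cont=64.9971 V=65.7565[EX]; j=2 S=56.9701 intr=55.6499 cont=54.8905 V=55.6499[EX]; j=3 S=69.2564 intr=43.3636 cont=42.6042 V=43.3636[EX]; j=4 S=84.1923 intr=28.4277 cont=27.6683 V=28.4277[EX]; j=5 S=102.3493 intr=10.2707 cont=12.1586 V=12.1586[hold]; j=6 S=124.4221 intr=0.0000 cont=2.4297 V=2.4297[hold]; j=7 S=151.2551 intr=0.0000 cont=0.0000 V=0.0000[hold]  S*(7)=84.1923
k=6: j=0 S=42.5038 intr=70.1162 cont=69.3567 V=70.1162[EX]; j=1 S=51.6703 intr=60.9497 cont=60.1903 V=60.9497[EX]; j=2 S=62.8135 intr=49.8065 cont=49.0470 V=49.8065[EX]; j=3 S=76.3600 intr=36.2600 cont=35.5006 V=36.2600[EX]; j=4 S=92.8279 intr=19.7921 cont=19.9896 V=19.9896[hold]; j=5 S=112.8473 intr=0.0000 cont=7.1452 V=7.1452[hold]; j=6 S=137.1841 intr=0.0000 cont=1.1818 V=1.1818[hold]  S*(6)=76.3600
k=5: j=0 S=46.8635 intr=65.7565 cont=64.9971 V=65.7565[EX]; j=1 S=56.9701 intr=55.6499 cont=54.8905 V=55.6499[EX]; j=2 S=69.2564 intr=43.3636 cont=42.6042 V=43.3636[EX]; j=3 S=84.1923 intr=28.4277 cont=27.7684 V=28.4277[EX]; j=4 S=102.3493 intr=10.2707 cont=13.3443 V=13.3443[hold]; j=5 S=124.4221 intr=0.0000 cont=4.0743 V=4.0743[hold]  S*(5)=84.1923
k=4: j=0 S=51.6703 intr=60.9497 cont=60.1903 V=60.9497[EX]; j=1 S=62.8135 intr=49.8065 cont=49.0470 V=49.8065[EX]; j=2 S=76.3600 intr=36.2600 cont=35.5006 V=36.2600[EX]; j=3 S=92.8279 intr=19.7921 cont=20.5906 V=20.5906[hold]; j=4 S=112.8473 intr=0.0000 cont=8.5556 V=8.5556[hold]  S*(4)=76.3600
k=3: j=0 S=56.9701 intr=55.6499 cont=54.8905 V=55.6499[EX]; j=1 S=69.2564 intr=43.3636 cont=42.6042 V=43.3636[EX]; j=2 S=84.1923 intr=28.4277 cont=28.0730 V=28.4277[EX]; j=3 S=102.3493 intr=10.2707 cont=14.3515 V=14.3515[hold]  S*(3)=84.1923
k=2: j=0 S=62.8135 intr=49.8065 cont=49.0470 V=49.8065[EX]; j=1 S=76.3600 intr=36.2600 cont=35.5006 V=36.2600[EX]; j=2 S=92.8279 intr=19.7921 cont=21.1011 V=21.1011[hold]  S*(2)=76.3600
k=1: j=0 S=69.2564 intr=43.3636 cont=42.6042 V=43.3636[EX]; j=1 S=84.1923 intr=28.4277 cont=28.3318 V=28.4277[EX]  S*(1)=84.1923
k=0: j=0 S=76.3600 intr=36.2600 cont=35.5006 V=36.2600[EX]  S*(0)=76.3600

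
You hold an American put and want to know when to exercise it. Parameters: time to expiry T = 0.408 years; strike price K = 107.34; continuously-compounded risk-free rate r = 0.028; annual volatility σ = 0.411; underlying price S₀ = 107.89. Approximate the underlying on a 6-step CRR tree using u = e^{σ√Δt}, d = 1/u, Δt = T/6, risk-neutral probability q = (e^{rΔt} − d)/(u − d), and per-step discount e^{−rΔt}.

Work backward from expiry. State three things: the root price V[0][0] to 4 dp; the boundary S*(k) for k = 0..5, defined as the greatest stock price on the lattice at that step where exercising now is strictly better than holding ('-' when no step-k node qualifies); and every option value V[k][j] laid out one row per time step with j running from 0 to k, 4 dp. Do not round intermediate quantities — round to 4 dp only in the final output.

Δt=0.06800, u=1.11313, d=0.89837, q=0.48211, disc=e^(-rΔt)=0.99810
k=6 terminal: V=max(K-S,0) → 50.6239 37.0655 20.2658 0.0000 0.0000 0.0000 0.0000
k=5: j=0 S=63.1324 intr=44.2076 cont=44.0034 V=44.2076[EX]; j=1 S=78.2247 intr=29.1153 cont=28.9111 V=29.1153[EX]; j=2 S=96.9249 intr=10.4151 cont=10.4756 V=10.4756[hold]; j=3 S=120.0956 intr=0.0000 cont=0.0000 V=0.0000[hold]; j=4 S=148.8054 intr=0.0000 cont=0.0000 V=0.0000[hold]; j=5 S=184.3785 intr=0.0000 cont=0.0000 V=0.0000[hold]  S*(5)=78.2247
k=4: j=0 S=70.2745 intr=37.0655 cont=36.8613 V=37.0655[EX]; j=1 S=87.0742 intr=20.2658 cont=20.0907 V=20.2658[EX]; j=2 S=107.8900 intr=0.0000 cont=5.4149 V=5.4149[hold]; j=3 S=133.6820 intr=0.0000 cont=0.0000 V=0.0000[hold]; j=4 S=165.6397 intr=0.0000 cont=0.0000 V=0.0000[hold]  S*(4)=87.0742
k=3: j=0 S=78.2247 intr=29.1153 cont=28.9111 V=29.1153[EX]; j=1 S=96.9249 intr=10.4151 cont=13.0812 V=13.0812[hold]; j=2 S=120.0956 intr=0.0000 cont=2.7990 V=2.7990[hold]; j=3 S=148.8054 intr=0.0000 cont=0.0000 V=0.0000[hold]  S*(3)=78.2247
k=2: j=0 S=87.0742 intr=20.2658 cont=21.3445 V=21.3445[hold]; j=1 S=107.8900 intr=0.0000 cont=8.1086 V=8.1086[hold]; j=2 S=133.6820 intr=0.0000 cont=1.4468 V=1.4468[hold]  S*(2)=-
k=1: j=0 S=96.9249 intr=10.4151 cont=14.9349 V=14.9349[hold]; j=1 S=120.0956 intr=0.0000 cont=4.8876 V=4.8876[hold]  S*(1)=-
k=0: j=0 S=107.8900 intr=0.0000 cont=10.0719 V=10.0719[hold]  S*(0)=-

price = 10.0719
boundary = - - - 78.2247 87.0742 78.2247
tree:
10.0719
14.9349 4.8876
21.3445 8.1086 1.4468
29.1153 13.0812 2.7990 0.0000
37.0655 20.2658 5.4149 0.0000 0.0000
44.2076 29.1153 10.4756 0.0000 0.0000 0.0000
50.6239 37.0655 20.2658 0.0000 0.0000 0.0000 0.0000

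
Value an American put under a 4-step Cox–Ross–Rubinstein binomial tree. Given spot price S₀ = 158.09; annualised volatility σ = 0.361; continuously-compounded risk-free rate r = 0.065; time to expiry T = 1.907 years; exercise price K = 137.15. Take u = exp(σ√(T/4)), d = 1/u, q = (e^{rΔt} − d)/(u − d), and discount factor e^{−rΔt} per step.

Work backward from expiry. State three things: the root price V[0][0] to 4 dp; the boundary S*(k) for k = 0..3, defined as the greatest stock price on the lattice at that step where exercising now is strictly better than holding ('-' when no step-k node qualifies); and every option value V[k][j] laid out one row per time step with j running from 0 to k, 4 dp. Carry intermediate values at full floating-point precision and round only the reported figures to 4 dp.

price = 14.1756
boundary = - - 96.0285 74.8424
tree:
14.1756
24.5931 4.6701
41.1215 9.6436 0.0000
62.3076 19.9138 0.0000 0.0000
78.8195 41.1215 0.0000 0.0000 0.0000

params: Δt=0.47675 u=1.28308 d=0.77938 q=0.50049 e^(-rΔt)=0.96949
t_4 payoffs: 78.8195 41.1215 0.0000 0.0000 0.0000
t_3: node(3,0) S=74.8424 payoff=62.3076 vs cont=58.1227 → 62.3076 [stop]  node(3,1) S=123.2118 payoff=13.9382 vs cont=19.9138 → 19.9138 [wait]  node(3,2) S=202.8414 payoff=0.0000 vs cont=0.0000 → 0.0000 [wait]  node(3,3) S=333.9344 payoff=0.0000 vs cont=0.0000 → 0.0000 [wait]  ⇒ S*(3)=74.8424
t_2: node(2,0) S=96.0285 payoff=41.1215 vs cont=39.8361 → 41.1215 [stop]  node(2,1) S=158.0900 payoff=0.0000 vs cont=9.6436 → 9.6436 [wait]  node(2,2) S=260.2609 payoff=0.0000 vs cont=0.0000 → 0.0000 [wait]  ⇒ S*(2)=96.0285
t_1: node(1,0) S=123.2118 payoff=13.9382 vs cont=24.5931 → 24.5931 [wait]  node(1,1) S=202.8414 payoff=0.0000 vs cont=4.6701 → 4.6701 [wait]  ⇒ S*(1)=-
t_0: node(0,0) S=158.0900 payoff=0.0000 vs cont=14.1756 → 14.1756 [wait]  ⇒ S*(0)=-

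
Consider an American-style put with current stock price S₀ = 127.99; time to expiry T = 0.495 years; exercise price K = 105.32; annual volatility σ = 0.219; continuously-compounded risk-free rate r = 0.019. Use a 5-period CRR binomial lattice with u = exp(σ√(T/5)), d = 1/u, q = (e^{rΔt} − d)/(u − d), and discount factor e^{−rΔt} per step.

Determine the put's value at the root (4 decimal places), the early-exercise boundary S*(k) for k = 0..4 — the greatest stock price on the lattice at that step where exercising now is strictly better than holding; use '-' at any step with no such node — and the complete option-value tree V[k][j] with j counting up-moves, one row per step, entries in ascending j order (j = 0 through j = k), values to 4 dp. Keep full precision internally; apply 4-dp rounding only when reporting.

price = 0.6769
boundary = - - - - 97.1567
tree:
0.6769
1.2692 0.0787
2.3709 0.1565 0.0000
4.4100 0.3114 0.0000 0.0000
8.1633 0.6195 0.0000 0.0000 0.0000
14.6326 1.2325 0.0000 0.0000 0.0000 0.0000

params: Δt=0.09900 u=1.07134 d=0.93341 q=0.49643 e^(-rΔt)=0.99812
t_5 payoffs: 14.6326 1.2325 0.0000 0.0000 0.0000 0.0000
t_4: node(4,0) S=97.1567 payoff=8.1633 vs cont=7.9654 → 8.1633 [stop]  node(4,1) S=111.5127 payoff=0.0000 vs cont=0.6195 → 0.6195 [wait]  node(4,2) S=127.9900 payoff=0.0000 vs cont=0.0000 → 0.0000 [wait]  node(4,3) S=146.9020 payoff=0.0000 vs cont=0.0000 → 0.0000 [wait]  node(4,4) S=168.6084 payoff=0.0000 vs cont=0.0000 → 0.0000 [wait]  ⇒ S*(4)=97.1567
t_3: node(3,0) S=104.0875 payoff=1.2325 vs cont=4.4100 → 4.4100 [wait]  node(3,1) S=119.4676 payoff=0.0000 vs cont=0.3114 → 0.3114 [wait]  node(3,2) S=137.1203 payoff=0.0000 vs cont=0.0000 → 0.0000 [wait]  node(3,3) S=157.3814 payoff=0.0000 vs cont=0.0000 → 0.0000 [wait]  ⇒ S*(3)=-
t_2: node(2,0) S=111.5127 payoff=0.0000 vs cont=2.3709 → 2.3709 [wait]  node(2,1) S=127.9900 payoff=0.0000 vs cont=0.1565 → 0.1565 [wait]  node(2,2) S=146.9020 payoff=0.0000 vs cont=0.0000 → 0.0000 [wait]  ⇒ S*(2)=-
t_1: node(1,0) S=119.4676 payoff=0.0000 vs cont=1.2692 → 1.2692 [wait]  node(1,1) S=137.1203 payoff=0.0000 vs cont=0.0787 → 0.0787 [wait]  ⇒ S*(1)=-
t_0: node(0,0) S=127.9900 payoff=0.0000 vs cont=0.6769 → 0.6769 [wait]  ⇒ S*(0)=-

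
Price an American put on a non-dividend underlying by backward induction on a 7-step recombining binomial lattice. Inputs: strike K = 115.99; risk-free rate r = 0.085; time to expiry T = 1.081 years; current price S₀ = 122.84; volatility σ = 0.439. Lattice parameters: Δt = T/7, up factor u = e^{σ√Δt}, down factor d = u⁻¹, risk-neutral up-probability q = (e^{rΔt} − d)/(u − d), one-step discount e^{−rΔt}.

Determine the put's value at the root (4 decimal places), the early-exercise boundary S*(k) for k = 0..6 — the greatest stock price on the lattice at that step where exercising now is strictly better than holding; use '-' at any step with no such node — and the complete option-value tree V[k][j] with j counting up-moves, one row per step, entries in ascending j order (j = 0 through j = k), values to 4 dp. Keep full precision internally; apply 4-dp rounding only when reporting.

Δt=0.15443, u=1.18829, d=0.84155, q=0.49508, disc=e^(-rΔt)=0.98696
k=7 terminal: V=max(K-S,0) → 79.2718 64.1426 42.7797 12.6146 0.0000 0.0000 0.0000 0.0000
k=6: j=0 S=43.6319 intr=72.3581 cont=70.8455 V=72.3581[EX]; j=1 S=61.6098 intr=54.3802 cont=52.8677 V=54.3802[EX]; j=2 S=86.9951 intr=28.9949 cont=27.4823 V=28.9949[EX]; j=3 S=122.8400 intr=0.0000 cont=6.2863 V=6.2863[hold]; j=4 S=173.4542 intr=0.0000 cont=0.0000 V=0.0000[hold]; j=5 S=244.9233 intr=0.0000 cont=0.0000 V=0.0000[hold]; j=6 S=345.8400 intr=0.0000 cont=0.0000 V=0.0000[hold]  S*(6)=86.9951
k=5: j=0 S=51.8474 intr=64.1426 cont=62.6300 V=64.1426[EX]; j=1 S=73.2103 intr=42.7797 cont=41.2671 V=42.7797[EX]; j=2 S=103.3754 intr=12.6146 cont=17.5207 V=17.5207[hold]; j=3 S=145.9696 intr=0.0000 cont=3.1326 V=3.1326[hold]; j=4 S=206.1140 intr=0.0000 cont=0.0000 V=0.0000[hold]; j=5 S=291.0400 intr=0.0000 cont=0.0000 V=0.0000[hold]  S*(5)=73.2103
k=4: j=0 S=61.6098 intr=54.3802 cont=52.8677 V=54.3802[EX]; j=1 S=86.9951 intr=28.9949 cont=29.8796 V=29.8796[hold]; j=2 S=122.8400 intr=0.0000 cont=10.2618 V=10.2618[hold]; j=3 S=173.4542 intr=0.0000 cont=1.5611 V=1.5611[hold]; j=4 S=244.9233 intr=0.0000 cont=0.0000 V=0.0000[hold]  S*(4)=61.6098
k=3: j=0 S=73.2103 intr=42.7797 cont=41.6994 V=42.7797[EX]; j=1 S=103.3754 intr=12.6146 cont=19.9042 V=19.9042[hold]; j=2 S=145.9696 intr=0.0000 cont=5.8766 V=5.8766[hold]; j=3 S=206.1140 intr=0.0000 cont=0.7779 V=0.7779[hold]  S*(3)=73.2103
k=2: j=0 S=86.9951 intr=28.9949 cont=31.0442 V=31.0442[hold]; j=1 S=122.8400 intr=0.0000 cont=12.7904 V=12.7904[hold]; j=2 S=173.4542 intr=0.0000 cont=3.3086 V=3.3086[hold]  S*(2)=-
k=1: j=0 S=103.3754 intr=12.6146 cont=21.7201 V=21.7201[hold]; j=1 S=145.9696 intr=0.0000 cont=7.9905 V=7.9905[hold]  S*(1)=-
k=0: j=0 S=122.8400 intr=0.0000 cont=14.7282 V=14.7282[hold]  S*(0)=-

price = 14.7282
boundary = - - - 73.2103 61.6098 73.2103 86.9951
tree:
14.7282
21.7201 7.9905
31.0442 12.7904 3.3086
42.7797 19.9042 5.8766 0.7779
54.3802 29.8796 10.2618 1.5611 0.0000
64.1426 42.7797 17.5207 3.1326 0.0000 0.0000
72.3581 54.3802 28.9949 6.2863 0.0000 0.0000 0.0000
79.2718 64.1426 42.7797 12.6146 0.0000 0.0000 0.0000 0.0000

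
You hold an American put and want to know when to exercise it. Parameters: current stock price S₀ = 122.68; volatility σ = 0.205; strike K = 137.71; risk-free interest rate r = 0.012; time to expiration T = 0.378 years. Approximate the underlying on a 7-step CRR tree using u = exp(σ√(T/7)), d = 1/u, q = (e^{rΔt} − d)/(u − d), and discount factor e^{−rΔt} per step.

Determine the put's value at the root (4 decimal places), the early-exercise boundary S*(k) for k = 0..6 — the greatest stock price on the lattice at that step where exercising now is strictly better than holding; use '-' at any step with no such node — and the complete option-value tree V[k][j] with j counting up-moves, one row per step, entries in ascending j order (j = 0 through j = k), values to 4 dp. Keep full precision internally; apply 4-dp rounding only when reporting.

price = 16.3421
boundary = - - 111.5312 106.3426 111.5312 116.9728 122.6800
tree:
16.3421
21.0398 11.5688
26.1788 15.8223 7.2427
31.3674 20.7996 10.7631 3.6591
36.3145 26.1788 15.3366 6.1092 1.1633
41.0315 31.3674 20.7372 9.8448 2.3045 0.0000
45.5291 36.3145 26.1788 15.0300 4.5654 0.0000 0.0000
49.8174 41.0315 31.3674 20.7372 9.0444 0.0000 0.0000 0.0000

params: Δt=0.05400 u=1.04879 d=0.95348 q=0.49489 e^(-rΔt)=0.99935
t_7 payoffs: 49.8174 41.0315 31.3674 20.7372 9.0444 0.0000 0.0000 0.0000
t_6: node(6,0) S=92.1809 payoff=45.5291 vs cont=45.4399 → 45.5291 [stop]  node(6,1) S=101.3955 payoff=36.3145 vs cont=36.2253 → 36.3145 [stop]  node(6,2) S=111.5312 payoff=26.1788 vs cont=26.0896 → 26.1788 [stop]  node(6,3) S=122.6800 payoff=15.0300 vs cont=14.9408 → 15.0300 [stop]  node(6,4) S=134.9433 payoff=2.7667 vs cont=4.5654 → 4.5654 [wait]  node(6,5) S=148.4325 payoff=0.0000 vs cont=0.0000 → 0.0000 [wait]  node(6,6) S=163.2700 payoff=0.0000 vs cont=0.0000 → 0.0000 [wait]  ⇒ S*(6)=122.6800
t_5: node(5,0) S=96.6785 payoff=41.0315 vs cont=40.9423 → 41.0315 [stop]  node(5,1) S=106.3426 payoff=31.3674 vs cont=31.2782 → 31.3674 [stop]  node(5,2) S=116.9728 payoff=20.7372 vs cont=20.6480 → 20.7372 [stop]  node(5,3) S=128.6656 payoff=9.0444 vs cont=9.8448 → 9.8448 [wait]  node(5,4) S=141.5273 payoff=0.0000 vs cont=2.3045 → 2.3045 [wait]  node(5,5) S=155.6746 payoff=0.0000 vs cont=0.0000 → 0.0000 [wait]  ⇒ S*(5)=116.9728
t_4: node(4,0) S=101.3955 payoff=36.3145 vs cont=36.2253 → 36.3145 [stop]  node(4,1) S=111.5312 payoff=26.1788 vs cont=26.0896 → 26.1788 [stop]  node(4,2) S=122.6800 payoff=15.0300 vs cont=15.3366 → 15.3366 [wait]  node(4,3) S=134.9433 payoff=2.7667 vs cont=6.1092 → 6.1092 [wait]  node(4,4) S=148.4325 payoff=0.0000 vs cont=1.1633 → 1.1633 [wait]  ⇒ S*(4)=111.5312
t_3: node(3,0) S=106.3426 payoff=31.3674 vs cont=31.2782 → 31.3674 [stop]  node(3,1) S=116.9728 payoff=20.7372 vs cont=20.7996 → 20.7996 [wait]  node(3,2) S=128.6656 payoff=9.0444 vs cont=10.7631 → 10.7631 [wait]  node(3,3) S=141.5273 payoff=0.0000 vs cont=3.6591 → 3.6591 [wait]  ⇒ S*(3)=106.3426
t_2: node(2,0) S=111.5312 payoff=26.1788 vs cont=26.1205 → 26.1788 [stop]  node(2,1) S=122.6800 payoff=15.0300 vs cont=15.8223 → 15.8223 [wait]  node(2,2) S=134.9433 payoff=2.7667 vs cont=7.2427 → 7.2427 [wait]  ⇒ S*(2)=111.5312
t_1: node(1,0) S=116.9728 payoff=20.7372 vs cont=21.0398 → 21.0398 [wait]  node(1,1) S=128.6656 payoff=9.0444 vs cont=11.5688 → 11.5688 [wait]  ⇒ S*(1)=-
t_0: node(0,0) S=122.6800 payoff=15.0300 vs cont=16.3421 → 16.3421 [wait]  ⇒ S*(0)=-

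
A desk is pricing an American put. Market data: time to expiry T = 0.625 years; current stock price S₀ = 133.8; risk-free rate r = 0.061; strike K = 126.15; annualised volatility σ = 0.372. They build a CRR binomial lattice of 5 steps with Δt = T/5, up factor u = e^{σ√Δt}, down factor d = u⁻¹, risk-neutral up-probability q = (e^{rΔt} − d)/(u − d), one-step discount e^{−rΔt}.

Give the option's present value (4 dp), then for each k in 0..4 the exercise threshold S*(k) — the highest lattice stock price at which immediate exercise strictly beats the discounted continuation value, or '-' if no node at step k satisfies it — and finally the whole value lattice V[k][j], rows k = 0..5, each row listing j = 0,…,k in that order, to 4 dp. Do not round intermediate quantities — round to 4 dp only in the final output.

Δt=0.12500, u=1.14056, d=0.87676, q=0.49618, disc=e^(-rΔt)=0.99240
k=5 terminal: V=max(K-S,0) → 56.8298 35.9724 8.8395 0.0000 0.0000 0.0000
k=4: j=0 S=79.0641 intr=47.0859 cont=46.1277 V=47.0859[EX]; j=1 S=102.8532 intr=23.2968 cont=22.3386 V=23.2968[EX]; j=2 S=133.8000 intr=0.0000 cont=4.4197 V=4.4197[hold]; j=3 S=174.0582 intr=0.0000 cont=0.0000 V=0.0000[hold]; j=4 S=226.4295 intr=0.0000 cont=0.0000 V=0.0000[hold]  S*(4)=102.8532
k=3: j=0 S=90.1776 intr=35.9724 cont=35.0142 V=35.9724[EX]; j=1 S=117.3105 intr=8.8395 cont=13.8245 V=13.8245[hold]; j=2 S=152.6073 intr=0.0000 cont=2.2098 V=2.2098[hold]; j=3 S=198.5243 intr=0.0000 cont=0.0000 V=0.0000[hold]  S*(3)=90.1776
k=2: j=0 S=102.8532 intr=23.2968 cont=24.7933 V=24.7933[hold]; j=1 S=133.8000 intr=0.0000 cont=8.0003 V=8.0003[hold]; j=2 S=174.0582 intr=0.0000 cont=1.1049 V=1.1049[hold]  S*(2)=-
k=1: j=0 S=117.3105 intr=8.8395 cont=16.3359 V=16.3359[hold]; j=1 S=152.6073 intr=0.0000 cont=4.5441 V=4.5441[hold]  S*(1)=-
k=0: j=0 S=133.8000 intr=0.0000 cont=10.4054 V=10.4054[hold]  S*(0)=-

price = 10.4054
boundary = - - - 90.1776 102.8532
tree:
10.4054
16.3359 4.5441
24.7933 8.0003 1.1049
35.9724 13.8245 2.2098 0.0000
47.0859 23.2968 4.4197 0.0000 0.0000
56.8298 35.9724 8.8395 0.0000 0.0000 0.0000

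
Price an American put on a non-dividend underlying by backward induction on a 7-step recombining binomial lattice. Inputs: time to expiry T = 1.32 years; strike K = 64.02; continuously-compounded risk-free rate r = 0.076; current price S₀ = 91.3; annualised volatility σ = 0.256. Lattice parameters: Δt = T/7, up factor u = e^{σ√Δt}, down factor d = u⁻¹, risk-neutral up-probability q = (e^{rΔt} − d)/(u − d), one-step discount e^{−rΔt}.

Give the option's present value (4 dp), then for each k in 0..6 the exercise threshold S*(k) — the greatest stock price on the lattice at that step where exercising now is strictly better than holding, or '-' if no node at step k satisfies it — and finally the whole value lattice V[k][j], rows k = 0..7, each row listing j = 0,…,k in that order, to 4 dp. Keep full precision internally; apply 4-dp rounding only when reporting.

price = 0.5186
boundary = - - - - - 52.3689 58.5266
tree:
0.5186
1.0101 0.1088
1.9369 0.2383 0.0000
3.6382 0.5222 0.0000 0.0000
6.6446 1.1442 0.0000 0.0000 0.0000
11.6511 2.5071 0.0000 0.0000 0.0000 0.0000
17.1609 5.4934 0.0000 0.0000 0.0000 0.0000 0.0000
22.0910 11.6511 0.0000 0.0000 0.0000 0.0000 0.0000 0.0000

params: Δt=0.18857 u=1.11758 d=0.89479 q=0.53703 e^(-rΔt)=0.98577
t_7 payoffs: 22.0910 11.6511 0.0000 0.0000 0.0000 0.0000 0.0000 0.0000
t_6: node(6,0) S=46.8591 payoff=17.1609 vs cont=16.2499 → 17.1609 [stop]  node(6,1) S=58.5266 payoff=5.4934 vs cont=5.3174 → 5.4934 [stop]  node(6,2) S=73.0991 payoff=0.0000 vs cont=0.0000 → 0.0000 [wait]  node(6,3) S=91.3000 payoff=0.0000 vs cont=0.0000 → 0.0000 [wait]  node(6,4) S=114.0328 payoff=0.0000 vs cont=0.0000 → 0.0000 [wait]  node(6,5) S=142.4258 payoff=0.0000 vs cont=0.0000 → 0.0000 [wait]  node(6,6) S=177.8883 payoff=0.0000 vs cont=0.0000 → 0.0000 [wait]  ⇒ S*(6)=58.5266
t_5: node(5,0) S=52.3689 payoff=11.6511 vs cont=10.7401 → 11.6511 [stop]  node(5,1) S=65.4082 payoff=0.0000 vs cont=2.5071 → 2.5071 [wait]  node(5,2) S=81.6942 payoff=0.0000 vs cont=0.0000 → 0.0000 [wait]  node(5,3) S=102.0352 payoff=0.0000 vs cont=0.0000 → 0.0000 [wait]  node(5,4) S=127.4410 payoff=0.0000 vs cont=0.0000 → 0.0000 [wait]  node(5,5) S=159.1725 payoff=0.0000 vs cont=0.0000 → 0.0000 [wait]  ⇒ S*(5)=52.3689
t_4: node(4,0) S=58.5266 payoff=5.4934 vs cont=6.6446 → 6.6446 [wait]  node(4,1) S=73.0991 payoff=0.0000 vs cont=1.1442 → 1.1442 [wait]  node(4,2) S=91.3000 payoff=0.0000 vs cont=0.0000 → 0.0000 [wait]  node(4,3) S=114.0328 payoff=0.0000 vs cont=0.0000 → 0.0000 [wait]  node(4,4) S=142.4258 payoff=0.0000 vs cont=0.0000 → 0.0000 [wait]  ⇒ S*(4)=-
t_3: node(3,0) S=65.4082 payoff=0.0000 vs cont=3.6382 → 3.6382 [wait]  node(3,1) S=81.6942 payoff=0.0000 vs cont=0.5222 → 0.5222 [wait]  node(3,2) S=102.0352 payoff=0.0000 vs cont=0.0000 → 0.0000 [wait]  node(3,3) S=127.4410 payoff=0.0000 vs cont=0.0000 → 0.0000 [wait]  ⇒ S*(3)=-
t_2: node(2,0) S=73.0991 payoff=0.0000 vs cont=1.9369 → 1.9369 [wait]  node(2,1) S=91.3000 payoff=0.0000 vs cont=0.2383 → 0.2383 [wait]  node(2,2) S=114.0328 payoff=0.0000 vs cont=0.0000 → 0.0000 [wait]  ⇒ S*(2)=-
t_1: node(1,0) S=81.6942 payoff=0.0000 vs cont=1.0101 → 1.0101 [wait]  node(1,1) S=102.0352 payoff=0.0000 vs cont=0.1088 → 0.1088 [wait]  ⇒ S*(1)=-
t_0: node(0,0) S=91.3000 payoff=0.0000 vs cont=0.5186 → 0.5186 [wait]  ⇒ S*(0)=-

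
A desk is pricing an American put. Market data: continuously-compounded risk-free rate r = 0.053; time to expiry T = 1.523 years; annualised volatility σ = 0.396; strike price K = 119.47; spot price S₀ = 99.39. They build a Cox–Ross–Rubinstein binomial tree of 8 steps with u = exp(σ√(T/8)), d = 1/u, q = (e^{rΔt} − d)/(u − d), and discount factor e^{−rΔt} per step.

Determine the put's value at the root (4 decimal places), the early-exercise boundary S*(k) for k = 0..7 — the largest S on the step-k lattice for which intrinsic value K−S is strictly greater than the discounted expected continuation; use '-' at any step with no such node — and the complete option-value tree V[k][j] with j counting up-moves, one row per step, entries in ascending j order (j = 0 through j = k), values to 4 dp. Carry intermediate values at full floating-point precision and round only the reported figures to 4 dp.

price = 28.5128
boundary = - - 70.3502 59.1871 70.3502 59.1871 70.3502 83.6188
tree:
28.5128
38.0080 19.0699
49.1198 27.0543 11.0271
60.2829 37.1413 16.9553 4.9903
69.6747 49.1198 25.2531 8.5370 1.3450
77.5762 60.2829 36.1313 14.2802 2.6438 0.0000
84.2239 69.6747 49.1198 23.1544 5.1968 0.0000 0.0000
89.8167 77.5762 60.2829 35.8512 10.2153 0.0000 0.0000 0.0000
94.5221 84.2239 69.6747 49.1198 20.0800 0.0000 0.0000 0.0000 0.0000

Δt=0.19037  u=1.18861  d=0.84132  q=0.48611  discount=0.98996
step 8 (expiry): payoffs max(K−S,0) = 94.5221 84.2239 69.6747 49.1198 20.0800 0.0000 0.0000 0.0000 0.0000
step 7: (k=7,j=0): S=29.6533, (K−S)⁺=89.8167, hold=88.6173 ⇒ V=89.8167 exercise | (k=7,j=1): S=41.8938, (K−S)⁺=77.5762, hold=76.3768 ⇒ V=77.5762 exercise | (k=7,j=2): S=59.1871, (K−S)⁺=60.2829, hold=59.0835 ⇒ V=60.2829 exercise | (k=7,j=3): S=83.6188, (K−S)⁺=35.8512, hold=34.6518 ⇒ V=35.8512 exercise | (k=7,j=4): S=118.1357, (K−S)⁺=1.3343, hold=10.2153 ⇒ V=10.2153 continue | (k=7,j=5): S=166.9008, (K−S)⁺=0.0000, hold=0.0000 ⇒ V=0.0000 continue | (k=7,j=6): S=235.7955, (K−S)⁺=0.0000, hold=0.0000 ⇒ V=0.0000 continue | (k=7,j=7): S=333.1291, (K−S)⁺=0.0000, hold=0.0000 ⇒ V=0.0000 continue  boundary S*=83.6188
step 6: (k=6,j=0): S=35.2461, (K−S)⁺=84.2239, hold=83.0245 ⇒ V=84.2239 exercise | (k=6,j=1): S=49.7953, (K−S)⁺=69.6747, hold=68.4753 ⇒ V=69.6747 exercise | (k=6,j=2): S=70.3502, (K−S)⁺=49.1198, hold=47.9204 ⇒ V=49.1198 exercise | (k=6,j=3): S=99.3900, (K−S)⁺=20.0800, hold=23.1544 ⇒ V=23.1544 continue | (k=6,j=4): S=140.4170, (K−S)⁺=0.0000, hold=5.1968 ⇒ V=5.1968 continue | (k=6,j=5): S=198.3796, (K−S)⁺=0.0000, hold=0.0000 ⇒ V=0.0000 continue | (k=6,j=6): S=280.2683, (K−S)⁺=0.0000, hold=0.0000 ⇒ V=0.0000 continue  boundary S*=70.3502
step 5: (k=5,j=0): S=41.8938, (K−S)⁺=77.5762, hold=76.3768 ⇒ V=77.5762 exercise | (k=5,j=1): S=59.1871, (K−S)⁺=60.2829, hold=59.0835 ⇒ V=60.2829 exercise | (k=5,j=2): S=83.6188, (K−S)⁺=35.8512, hold=36.1313 ⇒ V=36.1313 continue | (k=5,j=3): S=118.1357, (K−S)⁺=1.3343, hold=14.2802 ⇒ V=14.2802 continue | (k=5,j=4): S=166.9008, (K−S)⁺=0.0000, hold=2.6438 ⇒ V=2.6438 continue | (k=5,j=5): S=235.7955, (K−S)⁺=0.0000, hold=0.0000 ⇒ V=0.0000 continue  boundary S*=59.1871
step 4: (k=4,j=0): S=49.7953, (K−S)⁺=69.6747, hold=68.4753 ⇒ V=69.6747 exercise | (k=4,j=1): S=70.3502, (K−S)⁺=49.1198, hold=48.0552 ⇒ V=49.1198 exercise | (k=4,j=2): S=99.3900, (K−S)⁺=20.0800, hold=25.2531 ⇒ V=25.2531 continue | (k=4,j=3): S=140.4170, (K−S)⁺=0.0000, hold=8.5370 ⇒ V=8.5370 continue | (k=4,j=4): S=198.3796, (K−S)⁺=0.0000, hold=1.3450 ⇒ V=1.3450 continue  boundary S*=70.3502
step 3: (k=3,j=0): S=59.1871, (K−S)⁺=60.2829, hold=59.0835 ⇒ V=60.2829 exercise | (k=3,j=1): S=83.6188, (K−S)⁺=35.8512, hold=37.1413 ⇒ V=37.1413 continue | (k=3,j=2): S=118.1357, (K−S)⁺=1.3343, hold=16.9553 ⇒ V=16.9553 continue | (k=3,j=3): S=166.9008, (K−S)⁺=0.0000, hold=4.9903 ⇒ V=4.9903 continue  boundary S*=59.1871
step 2: (k=2,j=0): S=70.3502, (K−S)⁺=49.1198, hold=48.5412 ⇒ V=49.1198 exercise | (k=2,j=1): S=99.3900, (K−S)⁺=20.0800, hold=27.0543 ⇒ V=27.0543 continue | (k=2,j=2): S=140.4170, (K−S)⁺=0.0000, hold=11.0271 ⇒ V=11.0271 continue  boundary S*=70.3502
step 1: (k=1,j=0): S=83.6188, (K−S)⁺=35.8512, hold=38.0080 ⇒ V=38.0080 continue | (k=1,j=1): S=118.1357, (K−S)⁺=1.3343, hold=19.0699 ⇒ V=19.0699 continue  boundary S*=-
step 0: (k=0,j=0): S=99.3900, (K−S)⁺=20.0800, hold=28.5128 ⇒ V=28.5128 continue  boundary S*=-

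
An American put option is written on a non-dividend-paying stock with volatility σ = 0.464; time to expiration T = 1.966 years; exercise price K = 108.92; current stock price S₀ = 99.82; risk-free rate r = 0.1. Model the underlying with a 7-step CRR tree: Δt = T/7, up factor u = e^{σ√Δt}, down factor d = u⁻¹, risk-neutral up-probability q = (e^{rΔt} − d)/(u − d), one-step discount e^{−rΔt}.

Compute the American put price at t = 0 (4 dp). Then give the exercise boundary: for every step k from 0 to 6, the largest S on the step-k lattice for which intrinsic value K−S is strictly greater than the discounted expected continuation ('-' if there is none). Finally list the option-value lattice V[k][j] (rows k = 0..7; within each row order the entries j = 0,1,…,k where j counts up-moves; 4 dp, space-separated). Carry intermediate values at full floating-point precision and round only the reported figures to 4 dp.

price = 22.9382
boundary = - - 61.0422 47.7350 61.0422 78.0592 61.0422
tree:
22.9382
33.6664 13.3611
47.8778 21.1684 6.2002
61.1850 32.4712 10.9064 1.7773
71.5913 47.8778 18.6908 3.6280 0.0000
79.7289 61.1850 30.8608 7.4059 0.0000 0.0000
86.0926 71.5913 47.8778 15.1180 0.0000 0.0000 0.0000
91.0690 79.7289 61.1850 30.8608 0.0000 0.0000 0.0000 0.0000

params: Δt=0.28086 u=1.27877 d=0.78200 q=0.49617 e^(-rΔt)=0.97231
t_7 payoffs: 91.0690 79.7289 61.1850 30.8608 0.0000 0.0000 0.0000 0.0000
t_6: node(6,0) S=22.8274 payoff=86.0926 vs cont=83.0761 → 86.0926 [stop]  node(6,1) S=37.3287 payoff=71.5913 vs cont=68.5747 → 71.5913 [stop]  node(6,2) S=61.0422 payoff=47.8778 vs cont=44.8612 → 47.8778 [stop]  node(6,3) S=99.8200 payoff=9.1000 vs cont=15.1180 → 15.1180 [wait]  node(6,4) S=163.2318 payoff=0.0000 vs cont=0.0000 → 0.0000 [wait]  node(6,5) S=266.9265 payoff=0.0000 vs cont=0.0000 → 0.0000 [wait]  node(6,6) S=436.4946 payoff=0.0000 vs cont=0.0000 → 0.0000 [wait]  ⇒ S*(6)=61.0422
t_5: node(5,0) S=29.1911 payoff=79.7289 vs cont=76.7124 → 79.7289 [stop]  node(5,1) S=47.7350 payoff=61.1850 vs cont=58.1685 → 61.1850 [stop]  node(5,2) S=78.0592 payoff=30.8608 vs cont=30.7475 → 30.8608 [stop]  node(5,3) S=127.6471 payoff=0.0000 vs cont=7.4059 → 7.4059 [wait]  node(5,4) S=208.7364 payoff=0.0000 vs cont=0.0000 → 0.0000 [wait]  node(5,5) S=341.3385 payoff=0.0000 vs cont=0.0000 → 0.0000 [wait]  ⇒ S*(5)=78.0592
t_4: node(4,0) S=37.3287 payoff=71.5913 vs cont=68.5747 → 71.5913 [stop]  node(4,1) S=61.0422 payoff=47.8778 vs cont=44.8612 → 47.8778 [stop]  node(4,2) S=99.8200 payoff=9.1000 vs cont=18.6908 → 18.6908 [wait]  node(4,3) S=163.2318 payoff=0.0000 vs cont=3.6280 → 3.6280 [wait]  node(4,4) S=266.9265 payoff=0.0000 vs cont=0.0000 → 0.0000 [wait]  ⇒ S*(4)=61.0422
t_3: node(3,0) S=47.7350 payoff=61.1850 vs cont=58.1685 → 61.1850 [stop]  node(3,1) S=78.0592 payoff=30.8608 vs cont=32.4712 → 32.4712 [wait]  node(3,2) S=127.6471 payoff=0.0000 vs cont=10.9064 → 10.9064 [wait]  node(3,3) S=208.7364 payoff=0.0000 vs cont=1.7773 → 1.7773 [wait]  ⇒ S*(3)=47.7350
t_2: node(2,0) S=61.0422 payoff=47.8778 vs cont=45.6381 → 47.8778 [stop]  node(2,1) S=99.8200 payoff=9.1000 vs cont=21.1684 → 21.1684 [wait]  node(2,2) S=163.2318 payoff=0.0000 vs cont=6.2002 → 6.2002 [wait]  ⇒ S*(2)=61.0422
t_1: node(1,0) S=78.0592 payoff=30.8608 vs cont=33.6664 → 33.6664 [wait]  node(1,1) S=127.6471 payoff=0.0000 vs cont=13.3611 → 13.3611 [wait]  ⇒ S*(1)=-
t_0: node(0,0) S=99.8200 payoff=9.1000 vs cont=22.9382 → 22.9382 [wait]  ⇒ S*(0)=-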